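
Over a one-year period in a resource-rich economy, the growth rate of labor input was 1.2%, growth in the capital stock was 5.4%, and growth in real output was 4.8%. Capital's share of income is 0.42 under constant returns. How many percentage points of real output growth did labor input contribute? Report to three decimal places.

Labor's share = 1 − 0.42 = 0.58.
Contribution = share × growth = 0.58 × 1.2 = 0.696 pp.

0.696 pp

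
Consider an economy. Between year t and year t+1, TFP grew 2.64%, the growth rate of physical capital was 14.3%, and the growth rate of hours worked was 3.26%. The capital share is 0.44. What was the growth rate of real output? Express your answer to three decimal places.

Labor's share = 1 − 0.44 = 0.56.
Physical capital: 0.44 × 14.3 = 6.292 pp.
Hours worked: 0.56 × 3.26 = 1.8256 pp.
Output growth = 2.64 + 8.1176 = 10.7576%.

10.758%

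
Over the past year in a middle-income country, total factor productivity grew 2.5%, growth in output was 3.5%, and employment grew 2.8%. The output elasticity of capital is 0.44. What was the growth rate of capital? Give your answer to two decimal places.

-1.29%

Labor's share = 1 − 0.44 = 0.56.
gY = gA + 0.56×2.8 + 0.44×g.
0.44×g = 3.5 − 2.5 − 1.568 = -0.568.
g = -0.568 / 0.44 = -1.2909%.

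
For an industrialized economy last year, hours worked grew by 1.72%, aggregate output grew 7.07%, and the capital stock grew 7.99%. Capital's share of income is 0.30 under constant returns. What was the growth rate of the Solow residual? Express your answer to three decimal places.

Labor's share = 1 − 0.3 = 0.7.
The capital stock: 0.3 × 7.99 = 2.397 pp.
Hours worked: 0.7 × 1.72 = 1.204 pp.
TFP growth = 7.07 − 3.601 = 3.469%.

3.469%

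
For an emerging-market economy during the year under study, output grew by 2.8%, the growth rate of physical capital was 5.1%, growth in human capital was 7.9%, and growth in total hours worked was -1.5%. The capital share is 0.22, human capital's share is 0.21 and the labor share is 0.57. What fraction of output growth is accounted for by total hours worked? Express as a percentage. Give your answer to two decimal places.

-30.54%

Labor's share = 1 − 0.22 − 0.21 = 0.57.
Total hours worked contributed 0.57 × (-1.5) = -0.855 pp.
Share of growth = -0.855 / 2.8 × 100 = -30.5357%.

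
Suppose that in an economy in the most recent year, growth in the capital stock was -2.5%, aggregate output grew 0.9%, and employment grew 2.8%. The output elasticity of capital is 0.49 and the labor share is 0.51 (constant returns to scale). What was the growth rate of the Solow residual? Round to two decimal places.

0.70%

Labor's share = 1 − 0.49 = 0.51.
The capital stock: 0.49 × (-2.5) = -1.225 pp.
Employment: 0.51 × 2.8 = 1.428 pp.
TFP growth = 0.9 − 0.203 = 0.697%.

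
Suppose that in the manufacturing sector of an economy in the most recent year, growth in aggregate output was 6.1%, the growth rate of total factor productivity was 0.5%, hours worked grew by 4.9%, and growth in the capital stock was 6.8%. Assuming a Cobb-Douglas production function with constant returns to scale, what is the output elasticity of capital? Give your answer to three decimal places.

α = 0.368

gY = gA + α·gK + (1−α)·gL, so gY − gA − gL = α(gK − gL).
6.1 − 0.5 − 4.9 = α × (6.8 − 4.9).
0.7 = 1.9 α, so α = 0.36842.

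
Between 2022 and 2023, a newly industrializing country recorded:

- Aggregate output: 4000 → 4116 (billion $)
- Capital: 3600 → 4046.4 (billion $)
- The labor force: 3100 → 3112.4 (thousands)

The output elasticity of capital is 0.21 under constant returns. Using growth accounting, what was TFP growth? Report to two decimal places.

Aggregate output growth = (4116 − 4000) / 4000 = 2.9%.
Capital growth = (4046.4 − 3600) / 3600 = 12.4%.
The labor force growth = (3112.4 − 3100) / 3100 = 0.4%.
Labor's share = 1 − 0.21 = 0.79.
Capital: 0.21 × 12.4 = 2.604 pp.
The labor force: 0.79 × 0.4 = 0.316 pp.
TFP growth = 2.9 − 2.92 = -0.02%.

-0.02%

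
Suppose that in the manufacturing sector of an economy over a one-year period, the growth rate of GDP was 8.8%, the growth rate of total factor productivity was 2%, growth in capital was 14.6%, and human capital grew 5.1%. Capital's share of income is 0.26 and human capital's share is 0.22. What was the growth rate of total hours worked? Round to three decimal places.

3.619%

Labor's share = 1 − 0.26 − 0.22 = 0.52.
gY = gA + 0.26×14.6 + 0.22×5.1 + 0.52×g.
0.52×g = 8.8 − 2 − 4.918 = 1.882.
g = 1.882 / 0.52 = 3.61923%.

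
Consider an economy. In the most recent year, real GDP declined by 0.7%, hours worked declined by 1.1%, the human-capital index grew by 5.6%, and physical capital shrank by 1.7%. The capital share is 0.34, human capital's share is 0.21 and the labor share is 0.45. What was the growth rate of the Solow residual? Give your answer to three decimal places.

Labor's share = 1 − 0.34 − 0.21 = 0.45.
Physical capital: 0.34 × (-1.7) = -0.578 pp.
The human-capital index: 0.21 × 5.6 = 1.176 pp.
Hours worked: 0.45 × (-1.1) = -0.495 pp.
TFP growth = -0.7 − 0.103 = -0.803%.

-0.803%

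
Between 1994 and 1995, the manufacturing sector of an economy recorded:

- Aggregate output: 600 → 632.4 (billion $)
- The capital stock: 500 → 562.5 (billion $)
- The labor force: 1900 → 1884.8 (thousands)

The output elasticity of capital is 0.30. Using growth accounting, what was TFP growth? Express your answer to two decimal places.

Aggregate output growth = (632.4 − 600) / 600 = 5.4%.
The capital stock growth = (562.5 − 500) / 500 = 12.5%.
The labor force growth = (1884.8 − 1900) / 1900 = -0.8%.
Labor's share = 1 − 0.3 = 0.7.
The capital stock: 0.3 × 12.5 = 3.75 pp.
The labor force: 0.7 × (-0.8) = -0.56 pp.
TFP growth = 5.4 − 3.19 = 2.21%.

TFP growth was 2.21%.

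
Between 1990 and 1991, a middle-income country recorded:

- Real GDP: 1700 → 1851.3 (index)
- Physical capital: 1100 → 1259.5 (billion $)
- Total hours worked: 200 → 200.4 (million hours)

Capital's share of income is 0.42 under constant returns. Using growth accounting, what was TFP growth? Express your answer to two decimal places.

2.69%

Real GDP growth = (1851.3 − 1700) / 1700 = 8.9%.
Physical capital growth = (1259.5 − 1100) / 1100 = 14.5%.
Total hours worked growth = (200.4 − 200) / 200 = 0.2%.
Labor's share = 1 − 0.42 = 0.58.
Physical capital: 0.42 × 14.5 = 6.09 pp.
Total hours worked: 0.58 × 0.2 = 0.116 pp.
TFP growth = 8.9 − 6.206 = 2.694%.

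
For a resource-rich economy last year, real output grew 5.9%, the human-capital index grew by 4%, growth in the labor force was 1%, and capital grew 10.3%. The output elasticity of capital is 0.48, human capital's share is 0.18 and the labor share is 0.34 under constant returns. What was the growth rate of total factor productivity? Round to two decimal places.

-0.10%

Labor's share = 1 − 0.48 − 0.18 = 0.34.
Capital: 0.48 × 10.3 = 4.944 pp.
The human-capital index: 0.18 × 4 = 0.72 pp.
The labor force: 0.34 × 1 = 0.34 pp.
TFP growth = 5.9 − 6.004 = -0.104%.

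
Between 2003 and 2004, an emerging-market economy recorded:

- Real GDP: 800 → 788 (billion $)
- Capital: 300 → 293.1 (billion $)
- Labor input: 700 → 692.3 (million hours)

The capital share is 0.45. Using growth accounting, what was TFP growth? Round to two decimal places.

TFP grew 0.14%.

Real GDP growth = (788 − 800) / 800 = -1.5%.
Capital growth = (293.1 − 300) / 300 = -2.3%.
Labor input growth = (692.3 − 700) / 700 = -1.1%.
Labor's share = 1 − 0.45 = 0.55.
Capital: 0.45 × (-2.3) = -1.035 pp.
Labor input: 0.55 × (-1.1) = -0.605 pp.
TFP growth = -1.5 + 1.64 = 0.14%.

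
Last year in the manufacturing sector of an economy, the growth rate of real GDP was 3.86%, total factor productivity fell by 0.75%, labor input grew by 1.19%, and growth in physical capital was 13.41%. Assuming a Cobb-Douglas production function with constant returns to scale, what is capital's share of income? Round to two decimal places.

gY = gA + α·gK + (1−α)·gL, so gY − gA − gL = α(gK − gL).
3.86 + 0.75 − 1.19 = α × (13.41 − 1.19).
3.42 = 12.22 α, so α = 0.2799.

Capital's share of income is 0.28.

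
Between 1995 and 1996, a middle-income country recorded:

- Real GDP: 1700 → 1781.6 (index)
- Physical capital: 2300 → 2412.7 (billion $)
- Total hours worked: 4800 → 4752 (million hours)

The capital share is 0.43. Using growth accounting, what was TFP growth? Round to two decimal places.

Real GDP growth = (1781.6 − 1700) / 1700 = 4.8%.
Physical capital growth = (2412.7 − 2300) / 2300 = 4.9%.
Total hours worked growth = (4752 − 4800) / 4800 = -1%.
Labor's share = 1 − 0.43 = 0.57.
Physical capital: 0.43 × 4.9 = 2.107 pp.
Total hours worked: 0.57 × (-1) = -0.57 pp.
TFP growth = 4.8 − 1.537 = 3.263%.

3.26%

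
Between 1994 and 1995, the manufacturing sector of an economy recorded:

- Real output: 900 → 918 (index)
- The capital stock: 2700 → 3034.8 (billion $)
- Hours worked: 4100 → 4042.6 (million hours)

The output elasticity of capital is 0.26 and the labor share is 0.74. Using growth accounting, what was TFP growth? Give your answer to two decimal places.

-0.19%

Real output growth = (918 − 900) / 900 = 2%.
The capital stock growth = (3034.8 − 2700) / 2700 = 12.4%.
Hours worked growth = (4042.6 − 4100) / 4100 = -1.4%.
Labor's share = 1 − 0.26 = 0.74.
The capital stock: 0.26 × 12.4 = 3.224 pp.
Hours worked: 0.74 × (-1.4) = -1.036 pp.
TFP growth = 2 − 2.188 = -0.188%.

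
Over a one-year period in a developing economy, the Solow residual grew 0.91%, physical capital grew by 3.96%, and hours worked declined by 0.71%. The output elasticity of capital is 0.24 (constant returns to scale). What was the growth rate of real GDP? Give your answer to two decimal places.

Labor's share = 1 − 0.24 = 0.76.
Physical capital: 0.24 × 3.96 = 0.9504 pp.
Hours worked: 0.76 × (-0.71) = -0.5396 pp.
Output growth = 0.91 + 0.4108 = 1.3208%.

1.32%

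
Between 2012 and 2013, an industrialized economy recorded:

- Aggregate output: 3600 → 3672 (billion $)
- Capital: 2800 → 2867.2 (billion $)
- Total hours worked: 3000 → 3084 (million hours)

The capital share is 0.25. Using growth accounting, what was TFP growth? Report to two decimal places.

-0.70%

Aggregate output growth = (3672 − 3600) / 3600 = 2%.
Capital growth = (2867.2 − 2800) / 2800 = 2.4%.
Total hours worked growth = (3084 − 3000) / 3000 = 2.8%.
Labor's share = 1 − 0.25 = 0.75.
Capital: 0.25 × 2.4 = 0.6 pp.
Total hours worked: 0.75 × 2.8 = 2.1 pp.
TFP growth = 2 − 2.7 = -0.7%.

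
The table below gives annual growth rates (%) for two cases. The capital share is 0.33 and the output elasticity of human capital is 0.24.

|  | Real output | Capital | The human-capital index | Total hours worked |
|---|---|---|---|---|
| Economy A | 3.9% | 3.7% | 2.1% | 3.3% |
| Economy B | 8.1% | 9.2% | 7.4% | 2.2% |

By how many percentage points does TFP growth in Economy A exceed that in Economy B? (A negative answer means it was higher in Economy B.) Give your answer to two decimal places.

Labor's share = 1 − 0.33 − 0.24 = 0.43.
Economy A: TFP = 3.9 − 1.221 − 0.504 − 1.419 = 0.756%.
Economy B: TFP = 8.1 − 3.036 − 1.776 − 0.946 = 2.342%.
Difference = 0.756 − (2.342) = -1.586 pp.

-1.59 percentage points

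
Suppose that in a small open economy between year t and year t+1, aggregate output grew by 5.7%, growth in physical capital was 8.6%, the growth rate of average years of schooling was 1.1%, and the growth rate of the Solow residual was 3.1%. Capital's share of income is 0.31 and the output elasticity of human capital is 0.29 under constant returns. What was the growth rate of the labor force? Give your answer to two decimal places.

-0.96%

Labor's share = 1 − 0.31 − 0.29 = 0.4.
gY = gA + 0.31×8.6 + 0.29×1.1 + 0.4×g.
0.4×g = 5.7 − 3.1 − 2.985 = -0.385.
g = -0.385 / 0.4 = -0.9625%.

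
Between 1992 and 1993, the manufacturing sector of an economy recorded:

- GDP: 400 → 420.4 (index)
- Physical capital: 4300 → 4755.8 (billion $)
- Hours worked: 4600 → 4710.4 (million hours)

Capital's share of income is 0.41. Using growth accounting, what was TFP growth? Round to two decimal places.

-0.66%

GDP growth = (420.4 − 400) / 400 = 5.1%.
Physical capital growth = (4755.8 − 4300) / 4300 = 10.6%.
Hours worked growth = (4710.4 − 4600) / 4600 = 2.4%.
Labor's share = 1 − 0.41 = 0.59.
Physical capital: 0.41 × 10.6 = 4.346 pp.
Hours worked: 0.59 × 2.4 = 1.416 pp.
TFP growth = 5.1 − 5.762 = -0.662%.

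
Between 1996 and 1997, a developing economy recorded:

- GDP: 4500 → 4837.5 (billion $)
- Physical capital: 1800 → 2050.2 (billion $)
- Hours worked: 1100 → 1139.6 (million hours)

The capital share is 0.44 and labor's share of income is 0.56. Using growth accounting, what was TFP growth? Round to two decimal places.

-0.63%

GDP growth = (4837.5 − 4500) / 4500 = 7.5%.
Physical capital growth = (2050.2 − 1800) / 1800 = 13.9%.
Hours worked growth = (1139.6 − 1100) / 1100 = 3.6%.
Labor's share = 1 − 0.44 = 0.56.
Physical capital: 0.44 × 13.9 = 6.116 pp.
Hours worked: 0.56 × 3.6 = 2.016 pp.
TFP growth = 7.5 − 8.132 = -0.632%.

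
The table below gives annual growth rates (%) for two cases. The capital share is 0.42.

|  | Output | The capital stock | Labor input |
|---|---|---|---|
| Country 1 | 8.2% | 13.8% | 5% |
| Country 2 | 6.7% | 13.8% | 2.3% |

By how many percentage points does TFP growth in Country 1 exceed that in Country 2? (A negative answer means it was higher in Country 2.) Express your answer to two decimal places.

-0.07 percentage points

Labor's share = 1 − 0.42 = 0.58.
Country 1: TFP = 8.2 − 5.796 − 2.9 = -0.496%.
Country 2: TFP = 6.7 − 5.796 − 1.334 = -0.43%.
Difference = -0.496 − (-0.43) = -0.066 pp.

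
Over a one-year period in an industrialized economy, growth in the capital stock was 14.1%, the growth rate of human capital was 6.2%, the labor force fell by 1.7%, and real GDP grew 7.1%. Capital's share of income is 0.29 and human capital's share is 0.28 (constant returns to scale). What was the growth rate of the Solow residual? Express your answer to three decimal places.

Labor's share = 1 − 0.29 − 0.28 = 0.43.
The capital stock: 0.29 × 14.1 = 4.089 pp.
Human capital: 0.28 × 6.2 = 1.736 pp.
The labor force: 0.43 × (-1.7) = -0.731 pp.
TFP growth = 7.1 − 5.094 = 2.006%.

2.006%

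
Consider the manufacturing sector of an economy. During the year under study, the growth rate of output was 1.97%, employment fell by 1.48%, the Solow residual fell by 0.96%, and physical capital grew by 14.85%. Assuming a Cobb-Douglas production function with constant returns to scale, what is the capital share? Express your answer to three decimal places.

0.270

gY = gA + α·gK + (1−α)·gL, so gY − gA − gL = α(gK − gL).
1.97 + 0.96 + 1.48 = α × (14.85 − (-1.48)).
4.41 = 16.33 α, so α = 0.27006.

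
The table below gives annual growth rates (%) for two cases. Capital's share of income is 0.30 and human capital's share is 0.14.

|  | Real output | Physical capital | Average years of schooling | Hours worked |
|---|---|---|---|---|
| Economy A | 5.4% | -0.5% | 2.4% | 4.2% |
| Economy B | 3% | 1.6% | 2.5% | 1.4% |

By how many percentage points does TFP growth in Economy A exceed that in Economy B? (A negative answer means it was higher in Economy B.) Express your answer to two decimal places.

1.48 percentage points

Labor's share = 1 − 0.3 − 0.14 = 0.56.
Economy A: TFP = 5.4 + 0.15 − 0.336 − 2.352 = 2.862%.
Economy B: TFP = 3 − 0.48 − 0.35 − 0.784 = 1.386%.
Difference = 2.862 − (1.386) = 1.476 pp.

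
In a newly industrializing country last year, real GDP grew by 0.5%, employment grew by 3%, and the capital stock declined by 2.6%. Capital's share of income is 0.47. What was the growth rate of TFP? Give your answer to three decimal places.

0.132%

Labor's share = 1 − 0.47 = 0.53.
The capital stock: 0.47 × (-2.6) = -1.222 pp.
Employment: 0.53 × 3 = 1.59 pp.
TFP growth = 0.5 − 0.368 = 0.132%.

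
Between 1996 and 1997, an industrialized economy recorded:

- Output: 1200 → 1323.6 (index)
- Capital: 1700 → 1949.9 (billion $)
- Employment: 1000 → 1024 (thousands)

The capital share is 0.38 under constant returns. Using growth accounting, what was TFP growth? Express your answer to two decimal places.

TFP grew 3.23%.

Output growth = (1323.6 − 1200) / 1200 = 10.3%.
Capital growth = (1949.9 − 1700) / 1700 = 14.7%.
Employment growth = (1024 − 1000) / 1000 = 2.4%.
Labor's share = 1 − 0.38 = 0.62.
Capital: 0.38 × 14.7 = 5.586 pp.
Employment: 0.62 × 2.4 = 1.488 pp.
TFP growth = 10.3 − 7.074 = 3.226%.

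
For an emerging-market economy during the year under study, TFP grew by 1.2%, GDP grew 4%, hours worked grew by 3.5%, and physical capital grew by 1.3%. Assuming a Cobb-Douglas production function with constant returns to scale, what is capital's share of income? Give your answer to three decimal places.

gY = gA + α·gK + (1−α)·gL, so gY − gA − gL = α(gK − gL).
4 − 1.2 − 3.5 = α × (1.3 − 3.5).
-0.7 = -2.2 α, so α = 0.31818.

0.318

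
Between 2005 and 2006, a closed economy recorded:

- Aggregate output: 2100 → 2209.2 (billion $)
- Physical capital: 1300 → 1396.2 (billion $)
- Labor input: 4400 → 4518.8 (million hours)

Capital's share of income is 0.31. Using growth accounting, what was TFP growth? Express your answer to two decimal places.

TFP grew 1.04%.

Aggregate output growth = (2209.2 − 2100) / 2100 = 5.2%.
Physical capital growth = (1396.2 − 1300) / 1300 = 7.4%.
Labor input growth = (4518.8 − 4400) / 4400 = 2.7%.
Labor's share = 1 − 0.31 = 0.69.
Physical capital: 0.31 × 7.4 = 2.294 pp.
Labor input: 0.69 × 2.7 = 1.863 pp.
TFP growth = 5.2 − 4.157 = 1.043%.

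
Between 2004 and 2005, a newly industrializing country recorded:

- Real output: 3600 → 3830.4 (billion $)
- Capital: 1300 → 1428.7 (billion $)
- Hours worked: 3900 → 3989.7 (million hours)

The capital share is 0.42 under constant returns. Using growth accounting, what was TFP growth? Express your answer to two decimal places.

Real output growth = (3830.4 − 3600) / 3600 = 6.4%.
Capital growth = (1428.7 − 1300) / 1300 = 9.9%.
Hours worked growth = (3989.7 − 3900) / 3900 = 2.3%.
Labor's share = 1 − 0.42 = 0.58.
Capital: 0.42 × 9.9 = 4.158 pp.
Hours worked: 0.58 × 2.3 = 1.334 pp.
TFP growth = 6.4 − 5.492 = 0.908%.

TFP growth was 0.91%.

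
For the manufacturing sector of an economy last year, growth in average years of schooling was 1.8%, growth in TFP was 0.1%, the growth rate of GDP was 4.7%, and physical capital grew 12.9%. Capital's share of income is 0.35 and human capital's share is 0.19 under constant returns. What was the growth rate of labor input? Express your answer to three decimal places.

-0.559%

Labor's share = 1 − 0.35 − 0.19 = 0.46.
gY = gA + 0.35×12.9 + 0.19×1.8 + 0.46×g.
0.46×g = 4.7 − 0.1 − 4.857 = -0.257.
g = -0.257 / 0.46 = -0.5587%.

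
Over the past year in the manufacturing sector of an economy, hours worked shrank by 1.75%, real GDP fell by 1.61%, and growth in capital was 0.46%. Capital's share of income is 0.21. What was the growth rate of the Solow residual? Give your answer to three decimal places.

-0.324%

Labor's share = 1 − 0.21 = 0.79.
Capital: 0.21 × 0.46 = 0.0966 pp.
Hours worked: 0.79 × (-1.75) = -1.3825 pp.
TFP growth = -1.61 + 1.2859 = -0.3241%.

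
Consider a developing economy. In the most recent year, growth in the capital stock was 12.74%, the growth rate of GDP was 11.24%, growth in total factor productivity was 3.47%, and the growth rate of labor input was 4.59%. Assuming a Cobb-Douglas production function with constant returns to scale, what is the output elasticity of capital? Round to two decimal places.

gY = gA + α·gK + (1−α)·gL, so gY − gA − gL = α(gK − gL).
11.24 − 3.47 − 4.59 = α × (12.74 − 4.59).
3.18 = 8.15 α, so α = 0.3902.

The output elasticity of capital is 0.39.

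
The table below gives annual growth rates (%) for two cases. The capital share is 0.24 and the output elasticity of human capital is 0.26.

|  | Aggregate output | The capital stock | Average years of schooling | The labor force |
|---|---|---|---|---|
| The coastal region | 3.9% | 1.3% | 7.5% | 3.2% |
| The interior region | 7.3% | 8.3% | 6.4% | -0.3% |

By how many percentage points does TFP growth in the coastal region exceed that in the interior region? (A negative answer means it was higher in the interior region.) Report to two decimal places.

Labor's share = 1 − 0.24 − 0.26 = 0.5.
The coastal region: TFP = 3.9 − 0.312 − 1.95 − 1.6 = 0.038%.
The interior region: TFP = 7.3 − 1.992 − 1.664 + 0.15 = 3.794%.
Difference = 0.038 − (3.794) = -3.756 pp.

-3.76 percentage points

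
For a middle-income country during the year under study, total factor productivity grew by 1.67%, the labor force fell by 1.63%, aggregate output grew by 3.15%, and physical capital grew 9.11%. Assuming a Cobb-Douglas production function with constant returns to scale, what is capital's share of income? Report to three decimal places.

α = 0.290

gY = gA + α·gK + (1−α)·gL, so gY − gA − gL = α(gK − gL).
3.15 − 1.67 + 1.63 = α × (9.11 − (-1.63)).
3.11 = 10.74 α, so α = 0.28957.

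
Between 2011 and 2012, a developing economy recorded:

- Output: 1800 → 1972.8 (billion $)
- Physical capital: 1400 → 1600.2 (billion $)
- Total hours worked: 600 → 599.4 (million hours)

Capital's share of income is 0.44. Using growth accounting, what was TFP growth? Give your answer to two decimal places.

Output growth = (1972.8 − 1800) / 1800 = 9.6%.
Physical capital growth = (1600.2 − 1400) / 1400 = 14.3%.
Total hours worked growth = (599.4 − 600) / 600 = -0.1%.
Labor's share = 1 − 0.44 = 0.56.
Physical capital: 0.44 × 14.3 = 6.292 pp.
Total hours worked: 0.56 × (-0.1) = -0.056 pp.
TFP growth = 9.6 − 6.236 = 3.364%.

TFP grew 3.36%.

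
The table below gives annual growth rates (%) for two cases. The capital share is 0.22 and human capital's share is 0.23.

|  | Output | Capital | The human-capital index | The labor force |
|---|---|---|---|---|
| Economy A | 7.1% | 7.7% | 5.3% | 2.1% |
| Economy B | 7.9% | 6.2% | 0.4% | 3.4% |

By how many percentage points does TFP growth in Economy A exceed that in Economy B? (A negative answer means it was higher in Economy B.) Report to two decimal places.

-1.54 percentage points

Labor's share = 1 − 0.22 − 0.23 = 0.55.
Economy A: TFP = 7.1 − 1.694 − 1.219 − 1.155 = 3.032%.
Economy B: TFP = 7.9 − 1.364 − 0.092 − 1.87 = 4.574%.
Difference = 3.032 − (4.574) = -1.542 pp.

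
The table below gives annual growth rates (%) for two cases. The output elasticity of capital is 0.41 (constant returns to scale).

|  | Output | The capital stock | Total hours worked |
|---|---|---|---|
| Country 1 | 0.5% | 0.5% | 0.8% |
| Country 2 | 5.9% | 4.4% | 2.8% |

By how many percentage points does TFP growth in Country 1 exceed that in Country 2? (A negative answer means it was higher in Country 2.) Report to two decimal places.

Labor's share = 1 − 0.41 = 0.59.
Country 1: TFP = 0.5 − 0.205 − 0.472 = -0.177%.
Country 2: TFP = 5.9 − 1.804 − 1.652 = 2.444%.
Difference = -0.177 − (2.444) = -2.621 pp.

-2.62 percentage points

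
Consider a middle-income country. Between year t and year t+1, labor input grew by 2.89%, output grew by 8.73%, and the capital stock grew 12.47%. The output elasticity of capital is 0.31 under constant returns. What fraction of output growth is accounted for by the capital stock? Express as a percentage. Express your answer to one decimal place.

The capital stock contributed 0.31 × 12.47 = 3.8657 pp.
Share of growth = 3.8657 / 8.73 × 100 = 44.281%.

44.3%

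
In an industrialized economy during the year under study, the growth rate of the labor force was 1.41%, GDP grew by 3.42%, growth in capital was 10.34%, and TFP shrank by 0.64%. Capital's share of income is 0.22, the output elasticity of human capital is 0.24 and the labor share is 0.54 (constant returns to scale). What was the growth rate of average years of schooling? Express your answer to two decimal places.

Average years of schooling growth was 4.27%.

Labor's share = 1 − 0.22 − 0.24 = 0.54.
gY = gA + 0.22×10.34 + 0.54×1.41 + 0.24×g.
0.24×g = 3.42 + 0.64 − 3.0362 = 1.0238.
g = 1.0238 / 0.24 = 4.2658%.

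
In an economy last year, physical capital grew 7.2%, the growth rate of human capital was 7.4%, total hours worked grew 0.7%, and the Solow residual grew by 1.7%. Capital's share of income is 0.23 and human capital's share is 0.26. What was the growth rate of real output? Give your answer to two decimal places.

Labor's share = 1 − 0.23 − 0.26 = 0.51.
Physical capital: 0.23 × 7.2 = 1.656 pp.
Human capital: 0.26 × 7.4 = 1.924 pp.
Total hours worked: 0.51 × 0.7 = 0.357 pp.
Output growth = 1.7 + 3.937 = 5.637%.

5.64%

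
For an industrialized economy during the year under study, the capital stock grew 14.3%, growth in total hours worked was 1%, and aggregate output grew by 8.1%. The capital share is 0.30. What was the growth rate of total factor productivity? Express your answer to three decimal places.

Total factor productivity grew 3.110%.

Labor's share = 1 − 0.3 = 0.7.
The capital stock: 0.3 × 14.3 = 4.29 pp.
Total hours worked: 0.7 × 1 = 0.7 pp.
TFP growth = 8.1 − 4.99 = 3.11%.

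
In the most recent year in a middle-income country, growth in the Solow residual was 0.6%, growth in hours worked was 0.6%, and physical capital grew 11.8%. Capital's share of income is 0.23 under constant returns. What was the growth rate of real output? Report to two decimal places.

Labor's share = 1 − 0.23 = 0.77.
Physical capital: 0.23 × 11.8 = 2.714 pp.
Hours worked: 0.77 × 0.6 = 0.462 pp.
Output growth = 0.6 + 3.176 = 3.776%.

Real output growth was 3.78%.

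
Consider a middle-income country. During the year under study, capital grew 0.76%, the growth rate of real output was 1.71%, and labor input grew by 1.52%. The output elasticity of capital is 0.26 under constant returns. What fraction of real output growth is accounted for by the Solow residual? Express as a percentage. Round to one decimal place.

The Solow residual accounted for 22.7% of growth.

Labor's share = 1 − 0.26 = 0.74.
Capital: 0.26 × 0.76 = 0.1976 pp.
Labor input: 0.74 × 1.52 = 1.1248 pp.
TFP growth = 1.71 − 1.3224 = 0.3876%.
TFP share of growth = 0.3876 / 1.71 × 100 = 22.667%.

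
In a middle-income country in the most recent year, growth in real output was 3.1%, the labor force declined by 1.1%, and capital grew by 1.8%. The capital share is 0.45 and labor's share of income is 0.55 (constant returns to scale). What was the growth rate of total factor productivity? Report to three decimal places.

2.895%

Labor's share = 1 − 0.45 = 0.55.
Capital: 0.45 × 1.8 = 0.81 pp.
The labor force: 0.55 × (-1.1) = -0.605 pp.
TFP growth = 3.1 − 0.205 = 2.895%.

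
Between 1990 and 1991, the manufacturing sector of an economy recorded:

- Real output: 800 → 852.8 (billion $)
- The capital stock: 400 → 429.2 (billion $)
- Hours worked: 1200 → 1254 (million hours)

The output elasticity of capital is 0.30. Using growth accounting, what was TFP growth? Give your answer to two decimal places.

Real output growth = (852.8 − 800) / 800 = 6.6%.
The capital stock growth = (429.2 − 400) / 400 = 7.3%.
Hours worked growth = (1254 − 1200) / 1200 = 4.5%.
Labor's share = 1 − 0.3 = 0.7.
The capital stock: 0.3 × 7.3 = 2.19 pp.
Hours worked: 0.7 × 4.5 = 3.15 pp.
TFP growth = 6.6 − 5.34 = 1.26%.

TFP growth was 1.26%.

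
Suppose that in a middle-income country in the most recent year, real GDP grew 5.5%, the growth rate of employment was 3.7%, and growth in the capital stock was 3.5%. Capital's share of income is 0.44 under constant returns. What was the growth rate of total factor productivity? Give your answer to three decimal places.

Total factor productivity grew 1.888%.

Labor's share = 1 − 0.44 = 0.56.
The capital stock: 0.44 × 3.5 = 1.54 pp.
Employment: 0.56 × 3.7 = 2.072 pp.
TFP growth = 5.5 − 3.612 = 1.888%.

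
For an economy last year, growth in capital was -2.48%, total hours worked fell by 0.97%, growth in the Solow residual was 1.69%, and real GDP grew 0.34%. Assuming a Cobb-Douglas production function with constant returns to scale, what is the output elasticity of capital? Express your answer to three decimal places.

The output elasticity of capital is 0.252.

gY = gA + α·gK + (1−α)·gL, so gY − gA − gL = α(gK − gL).
0.34 − 1.69 + 0.97 = α × (-2.48 − (-0.97)).
-0.38 = -1.51 α, so α = 0.25166.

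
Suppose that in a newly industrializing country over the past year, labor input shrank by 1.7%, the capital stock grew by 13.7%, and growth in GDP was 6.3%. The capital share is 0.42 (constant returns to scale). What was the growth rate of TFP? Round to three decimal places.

1.532%

Labor's share = 1 − 0.42 = 0.58.
The capital stock: 0.42 × 13.7 = 5.754 pp.
Labor input: 0.58 × (-1.7) = -0.986 pp.
TFP growth = 6.3 − 4.768 = 1.532%.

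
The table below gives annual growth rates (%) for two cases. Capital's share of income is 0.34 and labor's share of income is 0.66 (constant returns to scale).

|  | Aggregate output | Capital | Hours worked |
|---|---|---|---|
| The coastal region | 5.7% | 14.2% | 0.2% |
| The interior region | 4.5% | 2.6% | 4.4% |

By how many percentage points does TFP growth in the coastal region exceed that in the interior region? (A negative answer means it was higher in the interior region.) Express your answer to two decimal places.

0.03 percentage points

Labor's share = 1 − 0.34 = 0.66.
The coastal region: TFP = 5.7 − 4.828 − 0.132 = 0.74%.
The interior region: TFP = 4.5 − 0.884 − 2.904 = 0.712%.
Difference = 0.74 − (0.712) = 0.028 pp.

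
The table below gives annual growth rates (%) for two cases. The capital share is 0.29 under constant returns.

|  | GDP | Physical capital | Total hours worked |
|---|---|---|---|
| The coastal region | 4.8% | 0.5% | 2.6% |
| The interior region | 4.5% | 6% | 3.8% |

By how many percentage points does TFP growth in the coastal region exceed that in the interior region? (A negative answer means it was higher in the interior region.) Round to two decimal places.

Labor's share = 1 − 0.29 = 0.71.
The coastal region: TFP = 4.8 − 0.145 − 1.846 = 2.809%.
The interior region: TFP = 4.5 − 1.74 − 2.698 = 0.062%.
Difference = 2.809 − (0.062) = 2.747 pp.

2.75 percentage points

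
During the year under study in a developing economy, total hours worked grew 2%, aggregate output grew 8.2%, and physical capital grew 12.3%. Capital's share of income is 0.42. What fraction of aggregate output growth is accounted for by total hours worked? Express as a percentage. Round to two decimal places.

Labor's share = 1 − 0.42 = 0.58.
Total hours worked contributed 0.58 × 2 = 1.16 pp.
Share of growth = 1.16 / 8.2 × 100 = 14.1463%.

Total hours worked accounted for 14.15% of growth.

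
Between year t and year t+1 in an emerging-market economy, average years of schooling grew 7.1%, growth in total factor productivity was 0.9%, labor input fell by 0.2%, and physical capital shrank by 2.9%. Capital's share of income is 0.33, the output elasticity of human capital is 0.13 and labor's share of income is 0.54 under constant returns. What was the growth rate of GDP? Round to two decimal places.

0.76%

Labor's share = 1 − 0.33 − 0.13 = 0.54.
Physical capital: 0.33 × (-2.9) = -0.957 pp.
Average years of schooling: 0.13 × 7.1 = 0.923 pp.
Labor input: 0.54 × (-0.2) = -0.108 pp.
Output growth = 0.9 + (-0.142) = 0.758%.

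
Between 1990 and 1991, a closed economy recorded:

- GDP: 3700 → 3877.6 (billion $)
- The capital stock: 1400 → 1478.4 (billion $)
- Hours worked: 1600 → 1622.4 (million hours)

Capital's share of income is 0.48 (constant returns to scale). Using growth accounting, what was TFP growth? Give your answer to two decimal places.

1.38%

GDP growth = (3877.6 − 3700) / 3700 = 4.8%.
The capital stock growth = (1478.4 − 1400) / 1400 = 5.6%.
Hours worked growth = (1622.4 − 1600) / 1600 = 1.4%.
Labor's share = 1 − 0.48 = 0.52.
The capital stock: 0.48 × 5.6 = 2.688 pp.
Hours worked: 0.52 × 1.4 = 0.728 pp.
TFP growth = 4.8 − 3.416 = 1.384%.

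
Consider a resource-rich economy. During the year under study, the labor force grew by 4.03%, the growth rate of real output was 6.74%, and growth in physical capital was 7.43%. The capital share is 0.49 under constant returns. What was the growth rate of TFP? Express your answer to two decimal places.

1.04%

Labor's share = 1 − 0.49 = 0.51.
Physical capital: 0.49 × 7.43 = 3.6407 pp.
The labor force: 0.51 × 4.03 = 2.0553 pp.
TFP growth = 6.74 − 5.696 = 1.044%.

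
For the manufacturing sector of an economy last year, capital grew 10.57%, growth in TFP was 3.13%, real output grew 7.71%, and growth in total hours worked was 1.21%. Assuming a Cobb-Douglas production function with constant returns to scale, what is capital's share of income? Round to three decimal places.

Capital's share of income is 0.360.

gY = gA + α·gK + (1−α)·gL, so gY − gA − gL = α(gK − gL).
7.71 − 3.13 − 1.21 = α × (10.57 − 1.21).
3.37 = 9.36 α, so α = 0.36004.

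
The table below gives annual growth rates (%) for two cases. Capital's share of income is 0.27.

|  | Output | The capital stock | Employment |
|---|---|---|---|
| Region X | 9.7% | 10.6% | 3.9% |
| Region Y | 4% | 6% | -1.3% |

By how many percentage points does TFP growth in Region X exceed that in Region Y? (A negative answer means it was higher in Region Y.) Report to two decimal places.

Labor's share = 1 − 0.27 = 0.73.
Region X: TFP = 9.7 − 2.862 − 2.847 = 3.991%.
Region Y: TFP = 4 − 1.62 + 0.949 = 3.329%.
Difference = 3.991 − (3.329) = 0.662 pp.

0.66 percentage points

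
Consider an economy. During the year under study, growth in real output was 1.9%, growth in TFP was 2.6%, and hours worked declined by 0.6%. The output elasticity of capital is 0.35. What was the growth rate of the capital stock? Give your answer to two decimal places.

-0.89%

Labor's share = 1 − 0.35 = 0.65.
gY = gA + 0.65×(-0.6) + 0.35×g.
0.35×g = 1.9 − 2.6 + 0.39 = -0.31.
g = -0.31 / 0.35 = -0.8857%.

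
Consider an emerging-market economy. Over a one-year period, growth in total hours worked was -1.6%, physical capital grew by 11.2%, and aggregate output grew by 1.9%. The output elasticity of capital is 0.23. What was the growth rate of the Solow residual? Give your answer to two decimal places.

Labor's share = 1 − 0.23 = 0.77.
Physical capital: 0.23 × 11.2 = 2.576 pp.
Total hours worked: 0.77 × (-1.6) = -1.232 pp.
TFP growth = 1.9 − 1.344 = 0.556%.

0.56%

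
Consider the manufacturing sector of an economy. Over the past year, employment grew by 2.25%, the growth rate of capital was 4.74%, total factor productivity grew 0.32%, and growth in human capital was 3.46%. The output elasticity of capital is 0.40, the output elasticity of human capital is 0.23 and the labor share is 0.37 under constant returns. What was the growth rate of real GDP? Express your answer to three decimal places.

3.844%

Labor's share = 1 − 0.4 − 0.23 = 0.37.
Capital: 0.4 × 4.74 = 1.896 pp.
Human capital: 0.23 × 3.46 = 0.7958 pp.
Employment: 0.37 × 2.25 = 0.8325 pp.
Output growth = 0.32 + 3.5243 = 3.8443%.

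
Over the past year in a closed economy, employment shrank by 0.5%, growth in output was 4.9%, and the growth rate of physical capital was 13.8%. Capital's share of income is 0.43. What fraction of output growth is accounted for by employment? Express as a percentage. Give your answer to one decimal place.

-5.8%

Labor's share = 1 − 0.43 = 0.57.
Employment contributed 0.57 × (-0.5) = -0.285 pp.
Share of growth = -0.285 / 4.9 × 100 = -5.816%.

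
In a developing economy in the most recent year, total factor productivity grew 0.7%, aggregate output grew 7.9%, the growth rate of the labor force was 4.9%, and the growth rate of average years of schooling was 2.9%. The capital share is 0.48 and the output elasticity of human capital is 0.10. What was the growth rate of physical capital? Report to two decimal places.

Labor's share = 1 − 0.48 − 0.1 = 0.42.
gY = gA + 0.1×2.9 + 0.42×4.9 + 0.48×g.
0.48×g = 7.9 − 0.7 − 2.348 = 4.852.
g = 4.852 / 0.48 = 10.1083%.

Physical capital grew 10.11%.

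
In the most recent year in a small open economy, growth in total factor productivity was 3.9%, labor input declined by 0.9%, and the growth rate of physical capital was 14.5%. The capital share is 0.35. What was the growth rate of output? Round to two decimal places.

Labor's share = 1 − 0.35 = 0.65.
Physical capital: 0.35 × 14.5 = 5.075 pp.
Labor input: 0.65 × (-0.9) = -0.585 pp.
Output growth = 3.9 + 4.49 = 8.39%.

Output grew 8.39%.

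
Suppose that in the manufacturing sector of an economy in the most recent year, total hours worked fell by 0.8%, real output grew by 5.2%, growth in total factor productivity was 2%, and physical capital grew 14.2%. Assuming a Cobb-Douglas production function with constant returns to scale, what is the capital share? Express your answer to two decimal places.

The capital share is 0.27.

gY = gA + α·gK + (1−α)·gL, so gY − gA − gL = α(gK − gL).
5.2 − 2 + 0.8 = α × (14.2 − (-0.8)).
4 = 15 α, so α = 0.2667.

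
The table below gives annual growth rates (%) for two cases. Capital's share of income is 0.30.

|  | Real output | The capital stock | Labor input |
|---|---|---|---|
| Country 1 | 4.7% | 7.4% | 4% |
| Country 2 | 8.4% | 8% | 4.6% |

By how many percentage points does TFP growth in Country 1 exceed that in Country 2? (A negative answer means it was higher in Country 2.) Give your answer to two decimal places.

Labor's share = 1 − 0.3 = 0.7.
Country 1: TFP = 4.7 − 2.22 − 2.8 = -0.32%.
Country 2: TFP = 8.4 − 2.4 − 3.22 = 2.78%.
Difference = -0.32 − (2.78) = -3.1 pp.

-3.10 percentage points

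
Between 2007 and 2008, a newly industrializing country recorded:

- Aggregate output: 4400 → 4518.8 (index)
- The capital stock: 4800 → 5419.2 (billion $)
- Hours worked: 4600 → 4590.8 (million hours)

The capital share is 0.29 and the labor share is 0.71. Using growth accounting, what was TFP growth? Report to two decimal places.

Aggregate output growth = (4518.8 − 4400) / 4400 = 2.7%.
The capital stock growth = (5419.2 − 4800) / 4800 = 12.9%.
Hours worked growth = (4590.8 − 4600) / 4600 = -0.2%.
Labor's share = 1 − 0.29 = 0.71.
The capital stock: 0.29 × 12.9 = 3.741 pp.
Hours worked: 0.71 × (-0.2) = -0.142 pp.
TFP growth = 2.7 − 3.599 = -0.899%.

-0.90%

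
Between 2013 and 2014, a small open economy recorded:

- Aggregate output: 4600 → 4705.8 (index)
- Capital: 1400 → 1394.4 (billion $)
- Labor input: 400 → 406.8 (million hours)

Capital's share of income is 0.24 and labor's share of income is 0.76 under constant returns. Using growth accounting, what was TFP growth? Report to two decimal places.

Aggregate output growth = (4705.8 − 4600) / 4600 = 2.3%.
Capital growth = (1394.4 − 1400) / 1400 = -0.4%.
Labor input growth = (406.8 − 400) / 400 = 1.7%.
Labor's share = 1 − 0.24 = 0.76.
Capital: 0.24 × (-0.4) = -0.096 pp.
Labor input: 0.76 × 1.7 = 1.292 pp.
TFP growth = 2.3 − 1.196 = 1.104%.

TFP growth was 1.10%.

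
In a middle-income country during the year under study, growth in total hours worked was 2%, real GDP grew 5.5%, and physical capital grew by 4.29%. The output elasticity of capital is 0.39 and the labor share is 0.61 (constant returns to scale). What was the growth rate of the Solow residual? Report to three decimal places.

The Solow residual grew 2.607%.

Labor's share = 1 − 0.39 = 0.61.
Physical capital: 0.39 × 4.29 = 1.6731 pp.
Total hours worked: 0.61 × 2 = 1.22 pp.
TFP growth = 5.5 − 2.8931 = 2.6069%.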